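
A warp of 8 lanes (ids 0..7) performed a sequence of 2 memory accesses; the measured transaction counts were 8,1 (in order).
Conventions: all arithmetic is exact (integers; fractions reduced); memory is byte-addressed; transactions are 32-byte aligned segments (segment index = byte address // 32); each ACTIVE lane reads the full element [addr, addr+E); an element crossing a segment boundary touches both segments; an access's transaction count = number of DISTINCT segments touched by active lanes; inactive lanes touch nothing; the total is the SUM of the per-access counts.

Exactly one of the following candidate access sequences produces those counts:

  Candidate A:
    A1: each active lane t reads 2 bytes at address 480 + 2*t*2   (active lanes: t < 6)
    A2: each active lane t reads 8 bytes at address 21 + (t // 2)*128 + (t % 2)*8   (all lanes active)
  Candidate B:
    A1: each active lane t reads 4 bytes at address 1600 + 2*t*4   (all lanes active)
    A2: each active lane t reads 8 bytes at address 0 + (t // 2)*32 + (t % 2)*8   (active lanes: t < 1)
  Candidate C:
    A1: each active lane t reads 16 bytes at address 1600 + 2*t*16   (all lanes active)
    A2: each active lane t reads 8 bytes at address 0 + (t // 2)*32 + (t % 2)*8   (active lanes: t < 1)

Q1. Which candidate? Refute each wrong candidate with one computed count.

A: A1 gives 1 transaction, not 8
B: A1 gives 2 transactions, not 8
C: all counts match (8,1)

Answer: C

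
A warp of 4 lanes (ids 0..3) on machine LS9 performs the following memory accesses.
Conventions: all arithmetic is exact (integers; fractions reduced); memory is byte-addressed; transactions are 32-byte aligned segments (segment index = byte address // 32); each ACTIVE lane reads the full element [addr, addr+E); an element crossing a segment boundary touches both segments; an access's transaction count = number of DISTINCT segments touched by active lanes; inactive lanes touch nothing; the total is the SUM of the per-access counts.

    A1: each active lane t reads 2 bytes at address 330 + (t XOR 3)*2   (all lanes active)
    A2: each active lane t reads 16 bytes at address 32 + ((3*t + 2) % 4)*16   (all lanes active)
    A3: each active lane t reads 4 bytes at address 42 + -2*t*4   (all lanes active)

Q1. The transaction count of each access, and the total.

A1: 1 transaction
A2: 2 transactions
A3: 2 transactions

Answer: 1,2,2; total 5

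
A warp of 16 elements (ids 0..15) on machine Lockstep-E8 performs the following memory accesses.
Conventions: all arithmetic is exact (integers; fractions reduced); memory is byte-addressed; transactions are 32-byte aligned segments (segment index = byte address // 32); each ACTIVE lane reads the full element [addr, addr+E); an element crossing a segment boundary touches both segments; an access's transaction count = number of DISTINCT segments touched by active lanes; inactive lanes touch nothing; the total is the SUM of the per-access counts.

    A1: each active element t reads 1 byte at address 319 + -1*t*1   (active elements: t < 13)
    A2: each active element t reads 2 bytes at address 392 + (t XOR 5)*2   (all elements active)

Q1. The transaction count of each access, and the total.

A1: 1 transaction
A2: 2 transactions

Answer: 1,2; total 3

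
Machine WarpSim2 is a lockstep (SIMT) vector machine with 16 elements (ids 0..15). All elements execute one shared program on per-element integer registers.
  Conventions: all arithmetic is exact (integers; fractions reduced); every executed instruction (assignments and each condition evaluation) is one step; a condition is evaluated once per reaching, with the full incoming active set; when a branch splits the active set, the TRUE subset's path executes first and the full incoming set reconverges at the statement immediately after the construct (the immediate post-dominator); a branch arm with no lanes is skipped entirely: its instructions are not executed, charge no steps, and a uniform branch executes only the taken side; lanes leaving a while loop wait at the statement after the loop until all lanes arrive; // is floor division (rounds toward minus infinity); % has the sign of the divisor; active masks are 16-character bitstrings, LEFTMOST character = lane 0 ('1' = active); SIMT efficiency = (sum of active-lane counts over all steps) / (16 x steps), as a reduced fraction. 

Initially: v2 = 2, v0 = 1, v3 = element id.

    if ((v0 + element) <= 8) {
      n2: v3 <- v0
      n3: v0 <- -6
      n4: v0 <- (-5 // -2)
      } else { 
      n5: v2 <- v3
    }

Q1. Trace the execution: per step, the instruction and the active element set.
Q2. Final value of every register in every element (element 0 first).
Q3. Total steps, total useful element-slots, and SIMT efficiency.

step 0: eval ((v0 + element) <= 8)   1111111111111111
step 1: v3 <- v0                     1111111100000000
step 2: v0 <- -6                     1111111100000000
step 3: v0 <- (-5 // -2)             1111111100000000
step 4: v2 <- v3                     0000000011111111

Answer: 5 steps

v2: 2,2,2,2,2,2,2,2,8,9,10,11,12,13,14,15
v0: 2,2,2,2,2,2,2,2,1,1,1,1,1,1,1,1
v3: 1,1,1,1,1,1,1,1,8,9,10,11,12,13,14,15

steps = 5; useful = 48; efficiency = 48/80 = 3/5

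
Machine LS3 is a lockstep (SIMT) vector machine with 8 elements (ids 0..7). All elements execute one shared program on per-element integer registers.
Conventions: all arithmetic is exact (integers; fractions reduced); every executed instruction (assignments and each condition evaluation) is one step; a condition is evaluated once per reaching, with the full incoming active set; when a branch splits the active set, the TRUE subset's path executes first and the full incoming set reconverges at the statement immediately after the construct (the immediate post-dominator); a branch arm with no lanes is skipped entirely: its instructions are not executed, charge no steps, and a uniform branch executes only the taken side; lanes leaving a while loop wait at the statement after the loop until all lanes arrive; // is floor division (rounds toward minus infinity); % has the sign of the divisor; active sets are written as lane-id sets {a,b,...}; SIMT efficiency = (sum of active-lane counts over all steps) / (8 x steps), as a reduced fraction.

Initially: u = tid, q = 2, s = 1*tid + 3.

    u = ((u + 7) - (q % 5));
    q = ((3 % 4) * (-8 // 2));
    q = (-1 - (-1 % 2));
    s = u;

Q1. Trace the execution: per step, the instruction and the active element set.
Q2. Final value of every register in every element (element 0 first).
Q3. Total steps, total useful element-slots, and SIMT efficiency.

step 0: u <- ((u + 7) - (q % 5))     {0,1,2,3,4,5,6,7}
step 1: q <- ((3 % 4) * (-8 // 2))   {0,1,2,3,4,5,6,7}
step 2: q <- (-1 - (-1 % 2))         {0,1,2,3,4,5,6,7}
step 3: s <- u                       {0,1,2,3,4,5,6,7}

Answer: 4 steps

u: 5,6,7,8,9,10,11,12
q: -2,-2,-2,-2,-2,-2,-2,-2
s: 5,6,7,8,9,10,11,12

steps = 4; useful = 32; efficiency = 32/32 = 1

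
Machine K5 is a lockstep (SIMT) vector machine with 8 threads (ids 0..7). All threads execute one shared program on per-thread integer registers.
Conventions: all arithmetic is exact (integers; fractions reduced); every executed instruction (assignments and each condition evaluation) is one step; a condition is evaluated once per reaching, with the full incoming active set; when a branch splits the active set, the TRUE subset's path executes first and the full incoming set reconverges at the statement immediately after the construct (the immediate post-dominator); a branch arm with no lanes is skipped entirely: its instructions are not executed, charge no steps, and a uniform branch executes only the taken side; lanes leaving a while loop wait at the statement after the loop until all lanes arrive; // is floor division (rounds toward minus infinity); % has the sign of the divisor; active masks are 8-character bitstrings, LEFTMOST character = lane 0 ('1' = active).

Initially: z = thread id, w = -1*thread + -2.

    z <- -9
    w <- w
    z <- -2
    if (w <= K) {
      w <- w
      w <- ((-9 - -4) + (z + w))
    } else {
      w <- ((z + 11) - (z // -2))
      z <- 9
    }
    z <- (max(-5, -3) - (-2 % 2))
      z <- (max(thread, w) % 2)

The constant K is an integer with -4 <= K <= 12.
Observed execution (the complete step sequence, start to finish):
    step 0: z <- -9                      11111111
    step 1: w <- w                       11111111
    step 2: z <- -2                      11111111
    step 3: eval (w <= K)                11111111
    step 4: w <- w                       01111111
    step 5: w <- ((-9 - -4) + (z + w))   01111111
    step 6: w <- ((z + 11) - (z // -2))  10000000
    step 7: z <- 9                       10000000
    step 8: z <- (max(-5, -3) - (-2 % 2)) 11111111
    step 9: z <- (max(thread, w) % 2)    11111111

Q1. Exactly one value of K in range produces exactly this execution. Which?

Answer: K = -3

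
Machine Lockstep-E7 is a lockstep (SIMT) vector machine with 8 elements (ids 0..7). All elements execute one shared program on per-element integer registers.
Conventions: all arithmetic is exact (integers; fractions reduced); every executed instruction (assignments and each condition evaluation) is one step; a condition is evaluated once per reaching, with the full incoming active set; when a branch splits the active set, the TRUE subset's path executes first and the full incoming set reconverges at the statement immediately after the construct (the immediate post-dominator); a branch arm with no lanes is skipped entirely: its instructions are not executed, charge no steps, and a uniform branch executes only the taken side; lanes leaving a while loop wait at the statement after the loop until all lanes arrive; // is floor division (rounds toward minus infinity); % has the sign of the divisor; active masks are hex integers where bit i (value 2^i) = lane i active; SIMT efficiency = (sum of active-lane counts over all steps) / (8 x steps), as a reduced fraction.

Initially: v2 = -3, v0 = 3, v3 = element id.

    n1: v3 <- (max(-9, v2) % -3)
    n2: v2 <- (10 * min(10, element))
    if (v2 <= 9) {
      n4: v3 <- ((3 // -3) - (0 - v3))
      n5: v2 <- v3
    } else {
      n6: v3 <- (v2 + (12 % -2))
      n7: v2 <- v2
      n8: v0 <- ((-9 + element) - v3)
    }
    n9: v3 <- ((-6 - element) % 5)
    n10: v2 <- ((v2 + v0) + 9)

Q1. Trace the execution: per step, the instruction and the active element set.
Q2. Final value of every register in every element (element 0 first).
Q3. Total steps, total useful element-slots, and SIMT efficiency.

step 0: v3 <- (max(-9, v2) % -3)     0xff
step 1: v2 <- (10 * min(10, element)) 0xff
step 2: eval (v2 <= 9)               0xff
step 3: v3 <- ((3 // -3) - (0 - v3)) 0x01
step 4: v2 <- v3                     0x01
step 5: v3 <- (v2 + (12 % -2))       0xfe
step 6: v2 <- v2                     0xfe
step 7: v0 <- ((-9 + element) - v3)  0xfe
step 8: v3 <- ((-6 - element) % 5)   0xff
step 9: v2 <- ((v2 + v0) + 9)        0xff

Answer: 10 steps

v2: 11,1,2,3,4,5,6,7
v0: 3,-18,-27,-36,-45,-54,-63,-72
v3: 4,3,2,1,0,4,3,2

steps = 10; useful = 63; efficiency = 63/80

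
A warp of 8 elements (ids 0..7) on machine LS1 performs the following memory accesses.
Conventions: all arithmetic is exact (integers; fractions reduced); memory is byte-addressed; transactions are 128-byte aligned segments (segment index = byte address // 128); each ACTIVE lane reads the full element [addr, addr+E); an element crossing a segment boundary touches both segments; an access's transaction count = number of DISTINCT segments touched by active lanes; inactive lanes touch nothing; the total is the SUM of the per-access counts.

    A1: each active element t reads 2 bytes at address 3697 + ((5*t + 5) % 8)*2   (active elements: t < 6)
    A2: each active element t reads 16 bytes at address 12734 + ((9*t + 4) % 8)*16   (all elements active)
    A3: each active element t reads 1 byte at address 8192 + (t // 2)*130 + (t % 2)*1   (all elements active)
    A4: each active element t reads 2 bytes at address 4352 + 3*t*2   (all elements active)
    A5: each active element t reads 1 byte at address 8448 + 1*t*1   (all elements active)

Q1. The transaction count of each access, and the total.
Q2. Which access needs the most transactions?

A1: 2 transactions
A2: 2 transactions
A3: 4 transactions
A4: 1 transaction
A5: 1 transaction

Answer: 2,2,4,1,1; total 10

Answer: A3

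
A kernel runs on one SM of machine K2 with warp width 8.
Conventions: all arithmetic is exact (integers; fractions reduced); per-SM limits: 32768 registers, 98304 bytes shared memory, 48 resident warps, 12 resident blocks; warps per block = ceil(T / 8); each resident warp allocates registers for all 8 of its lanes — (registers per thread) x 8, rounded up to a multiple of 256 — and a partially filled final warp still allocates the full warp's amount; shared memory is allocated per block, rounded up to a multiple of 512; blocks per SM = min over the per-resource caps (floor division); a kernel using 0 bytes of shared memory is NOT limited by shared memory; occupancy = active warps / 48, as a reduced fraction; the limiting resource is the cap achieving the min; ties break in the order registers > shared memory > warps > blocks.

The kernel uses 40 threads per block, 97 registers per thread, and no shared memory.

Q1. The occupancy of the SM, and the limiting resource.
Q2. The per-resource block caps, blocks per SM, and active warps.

Answer: occupancy 5/8, limited by registers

registers: 6 blocks
shared memory: no limit (kernel uses none)
warps: 9 blocks
blocks: 12 blocks

Answer: 6 blocks, 30 active warps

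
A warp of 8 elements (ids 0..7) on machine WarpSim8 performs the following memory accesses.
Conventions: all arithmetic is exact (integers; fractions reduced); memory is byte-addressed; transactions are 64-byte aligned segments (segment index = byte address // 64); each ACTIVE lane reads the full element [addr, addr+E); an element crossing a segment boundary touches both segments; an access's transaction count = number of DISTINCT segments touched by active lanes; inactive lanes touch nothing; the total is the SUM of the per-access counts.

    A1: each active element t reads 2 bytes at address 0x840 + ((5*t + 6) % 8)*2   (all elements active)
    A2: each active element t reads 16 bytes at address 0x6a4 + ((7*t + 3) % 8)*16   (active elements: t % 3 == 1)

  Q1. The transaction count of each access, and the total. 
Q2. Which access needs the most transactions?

A1: 1 transaction
A2: 2 transactions

Answer: 1,2; total 3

Answer: A2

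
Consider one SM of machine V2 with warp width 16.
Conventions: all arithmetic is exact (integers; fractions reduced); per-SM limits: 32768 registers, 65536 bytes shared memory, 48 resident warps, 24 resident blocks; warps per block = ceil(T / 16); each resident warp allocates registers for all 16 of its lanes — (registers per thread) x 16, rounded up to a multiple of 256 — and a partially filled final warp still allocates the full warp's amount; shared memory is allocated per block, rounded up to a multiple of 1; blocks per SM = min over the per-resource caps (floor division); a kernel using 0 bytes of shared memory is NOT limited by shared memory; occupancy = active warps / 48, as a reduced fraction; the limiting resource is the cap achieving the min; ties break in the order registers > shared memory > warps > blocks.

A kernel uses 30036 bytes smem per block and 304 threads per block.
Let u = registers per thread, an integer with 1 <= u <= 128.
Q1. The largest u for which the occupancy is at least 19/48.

Answer: u = 96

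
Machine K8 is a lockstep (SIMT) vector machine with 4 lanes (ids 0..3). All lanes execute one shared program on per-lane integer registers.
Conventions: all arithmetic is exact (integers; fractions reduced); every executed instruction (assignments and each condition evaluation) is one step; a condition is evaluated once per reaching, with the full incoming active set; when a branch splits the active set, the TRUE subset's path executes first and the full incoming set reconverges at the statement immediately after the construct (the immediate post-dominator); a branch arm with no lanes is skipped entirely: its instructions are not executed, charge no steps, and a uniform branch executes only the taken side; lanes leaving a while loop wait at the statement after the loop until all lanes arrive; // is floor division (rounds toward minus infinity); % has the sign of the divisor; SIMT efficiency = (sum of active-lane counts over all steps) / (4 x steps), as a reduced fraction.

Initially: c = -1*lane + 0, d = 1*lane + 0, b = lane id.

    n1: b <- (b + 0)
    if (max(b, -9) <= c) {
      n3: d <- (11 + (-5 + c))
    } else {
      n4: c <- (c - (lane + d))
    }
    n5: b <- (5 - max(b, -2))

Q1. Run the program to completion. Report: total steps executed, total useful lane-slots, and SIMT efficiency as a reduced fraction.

Answer: 5 steps, 16 useful, 4/5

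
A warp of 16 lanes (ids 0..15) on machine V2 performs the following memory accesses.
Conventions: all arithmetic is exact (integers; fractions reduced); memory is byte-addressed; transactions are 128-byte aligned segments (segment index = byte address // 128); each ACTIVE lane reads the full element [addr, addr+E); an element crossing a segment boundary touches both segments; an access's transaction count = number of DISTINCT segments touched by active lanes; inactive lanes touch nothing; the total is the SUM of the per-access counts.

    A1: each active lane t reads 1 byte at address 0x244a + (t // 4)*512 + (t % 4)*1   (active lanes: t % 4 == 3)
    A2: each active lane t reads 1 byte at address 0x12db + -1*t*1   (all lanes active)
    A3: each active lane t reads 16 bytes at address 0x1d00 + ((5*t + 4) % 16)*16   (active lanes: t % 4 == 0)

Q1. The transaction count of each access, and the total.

A1: 4 transactions
A2: 1 transaction
A3: 2 transactions

Answer: 4,1,2; total 7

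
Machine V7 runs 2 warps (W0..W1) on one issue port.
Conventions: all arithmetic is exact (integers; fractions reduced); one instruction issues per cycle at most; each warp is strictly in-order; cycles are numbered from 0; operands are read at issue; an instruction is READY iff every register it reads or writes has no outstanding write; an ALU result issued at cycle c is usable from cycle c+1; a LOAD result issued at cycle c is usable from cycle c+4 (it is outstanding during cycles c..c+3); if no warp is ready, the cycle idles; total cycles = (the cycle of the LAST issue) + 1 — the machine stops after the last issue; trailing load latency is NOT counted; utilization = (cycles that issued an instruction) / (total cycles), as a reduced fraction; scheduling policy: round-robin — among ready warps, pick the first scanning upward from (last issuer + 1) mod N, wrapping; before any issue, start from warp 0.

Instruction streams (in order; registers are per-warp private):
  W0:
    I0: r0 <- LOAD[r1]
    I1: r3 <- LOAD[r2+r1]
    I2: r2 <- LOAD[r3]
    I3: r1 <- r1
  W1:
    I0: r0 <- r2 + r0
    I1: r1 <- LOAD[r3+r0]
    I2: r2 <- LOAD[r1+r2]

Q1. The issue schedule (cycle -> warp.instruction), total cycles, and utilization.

cycle 0: W0.I0
cycle 1: W1.I0
cycle 2: W0.I1
cycle 3: W1.I1
cycle 4: idle
cycle 5: idle
cycle 6: W0.I2
cycle 7: W1.I2
cycle 8: W0.I3

Answer: 9 cycles, utilization 7/9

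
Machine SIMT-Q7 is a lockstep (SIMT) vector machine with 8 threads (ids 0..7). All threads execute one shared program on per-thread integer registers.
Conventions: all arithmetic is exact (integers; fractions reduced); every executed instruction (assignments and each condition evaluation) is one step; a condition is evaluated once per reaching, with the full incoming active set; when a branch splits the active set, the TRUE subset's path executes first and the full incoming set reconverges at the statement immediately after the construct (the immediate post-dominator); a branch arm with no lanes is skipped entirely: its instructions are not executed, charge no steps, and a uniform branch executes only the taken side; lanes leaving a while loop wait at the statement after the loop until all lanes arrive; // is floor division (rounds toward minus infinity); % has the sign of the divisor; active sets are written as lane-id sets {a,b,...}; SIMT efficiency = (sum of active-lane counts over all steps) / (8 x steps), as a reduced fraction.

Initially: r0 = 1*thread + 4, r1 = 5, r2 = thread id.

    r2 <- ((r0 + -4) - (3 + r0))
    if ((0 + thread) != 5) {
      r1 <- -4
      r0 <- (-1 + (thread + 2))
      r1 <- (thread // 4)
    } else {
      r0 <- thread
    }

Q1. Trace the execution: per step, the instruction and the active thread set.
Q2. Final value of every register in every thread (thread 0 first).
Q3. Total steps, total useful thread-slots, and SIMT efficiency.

step 0: r2 <- ((r0 + -4) - (3 + r0)) {0,1,2,3,4,5,6,7}
step 1: eval ((0 + thread) != 5)     {0,1,2,3,4,5,6,7}
step 2: r1 <- -4                     {0,1,2,3,4,6,7}
step 3: r0 <- (-1 + (thread + 2))    {0,1,2,3,4,6,7}
step 4: r1 <- (thread // 4)          {0,1,2,3,4,6,7}
step 5: r0 <- thread                 {5}

Answer: 6 steps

r0: 1,2,3,4,5,5,7,8
r1: 0,0,0,0,1,5,1,1
r2: -7,-7,-7,-7,-7,-7,-7,-7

steps = 6; useful = 38; efficiency = 38/48 = 19/24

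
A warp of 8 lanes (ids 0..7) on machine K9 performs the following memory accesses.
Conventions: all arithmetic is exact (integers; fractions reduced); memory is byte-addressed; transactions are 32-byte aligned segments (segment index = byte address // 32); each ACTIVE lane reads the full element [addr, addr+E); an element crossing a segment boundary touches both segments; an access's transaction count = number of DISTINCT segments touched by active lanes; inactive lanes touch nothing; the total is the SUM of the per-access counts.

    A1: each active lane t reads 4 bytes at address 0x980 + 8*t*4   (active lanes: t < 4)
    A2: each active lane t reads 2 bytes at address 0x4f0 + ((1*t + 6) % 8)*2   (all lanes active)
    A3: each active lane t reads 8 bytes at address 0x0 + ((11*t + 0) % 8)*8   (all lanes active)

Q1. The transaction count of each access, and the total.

A1: 4 transactions
A2: 1 transaction
A3: 2 transactions

Answer: 4,1,2; total 7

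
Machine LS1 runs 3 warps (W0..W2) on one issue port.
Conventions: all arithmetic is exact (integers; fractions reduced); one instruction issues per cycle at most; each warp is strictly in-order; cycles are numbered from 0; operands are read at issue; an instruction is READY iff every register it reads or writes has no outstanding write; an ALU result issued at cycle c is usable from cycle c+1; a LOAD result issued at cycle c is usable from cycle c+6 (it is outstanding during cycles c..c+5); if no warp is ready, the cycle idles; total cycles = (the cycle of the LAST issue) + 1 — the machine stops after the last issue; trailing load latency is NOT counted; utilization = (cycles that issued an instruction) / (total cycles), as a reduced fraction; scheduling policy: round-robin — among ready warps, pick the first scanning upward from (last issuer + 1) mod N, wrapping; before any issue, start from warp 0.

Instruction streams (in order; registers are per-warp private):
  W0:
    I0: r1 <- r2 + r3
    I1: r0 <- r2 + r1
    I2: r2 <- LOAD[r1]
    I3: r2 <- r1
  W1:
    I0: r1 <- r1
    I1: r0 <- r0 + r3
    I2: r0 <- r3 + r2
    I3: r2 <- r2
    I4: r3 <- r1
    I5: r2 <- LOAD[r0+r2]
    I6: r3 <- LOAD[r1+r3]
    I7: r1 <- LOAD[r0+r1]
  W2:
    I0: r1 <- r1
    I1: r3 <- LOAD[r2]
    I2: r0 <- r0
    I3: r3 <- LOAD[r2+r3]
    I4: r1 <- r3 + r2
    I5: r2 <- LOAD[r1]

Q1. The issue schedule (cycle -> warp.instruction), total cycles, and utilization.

cycle 0: W0.I0
cycle 1: W1.I0
cycle 2: W2.I0
cycle 3: W0.I1
cycle 4: W1.I1
cycle 5: W2.I1
cycle 6: W0.I2
cycle 7: W1.I2
cycle 8: W2.I2
cycle 9: W1.I3
cycle 10: W1.I4
cycle 11: W2.I3
cycle 12: W0.I3
cycle 13: W1.I5
cycle 14: W1.I6
cycle 15: W1.I7
cycle 16: idle
cycle 17: W2.I4
cycle 18: W2.I5

Answer: 19 cycles, utilization 18/19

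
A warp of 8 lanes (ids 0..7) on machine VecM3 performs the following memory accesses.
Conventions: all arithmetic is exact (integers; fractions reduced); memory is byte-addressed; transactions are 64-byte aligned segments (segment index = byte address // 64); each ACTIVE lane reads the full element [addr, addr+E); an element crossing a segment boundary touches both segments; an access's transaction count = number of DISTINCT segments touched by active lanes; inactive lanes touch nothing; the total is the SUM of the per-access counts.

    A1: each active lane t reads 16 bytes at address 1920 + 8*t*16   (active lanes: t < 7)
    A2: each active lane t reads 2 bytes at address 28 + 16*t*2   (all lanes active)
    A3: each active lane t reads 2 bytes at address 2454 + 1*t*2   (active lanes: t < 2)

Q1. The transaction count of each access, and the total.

A1: 7 transactions
A2: 4 transactions
A3: 1 transaction

Answer: 7,4,1; total 12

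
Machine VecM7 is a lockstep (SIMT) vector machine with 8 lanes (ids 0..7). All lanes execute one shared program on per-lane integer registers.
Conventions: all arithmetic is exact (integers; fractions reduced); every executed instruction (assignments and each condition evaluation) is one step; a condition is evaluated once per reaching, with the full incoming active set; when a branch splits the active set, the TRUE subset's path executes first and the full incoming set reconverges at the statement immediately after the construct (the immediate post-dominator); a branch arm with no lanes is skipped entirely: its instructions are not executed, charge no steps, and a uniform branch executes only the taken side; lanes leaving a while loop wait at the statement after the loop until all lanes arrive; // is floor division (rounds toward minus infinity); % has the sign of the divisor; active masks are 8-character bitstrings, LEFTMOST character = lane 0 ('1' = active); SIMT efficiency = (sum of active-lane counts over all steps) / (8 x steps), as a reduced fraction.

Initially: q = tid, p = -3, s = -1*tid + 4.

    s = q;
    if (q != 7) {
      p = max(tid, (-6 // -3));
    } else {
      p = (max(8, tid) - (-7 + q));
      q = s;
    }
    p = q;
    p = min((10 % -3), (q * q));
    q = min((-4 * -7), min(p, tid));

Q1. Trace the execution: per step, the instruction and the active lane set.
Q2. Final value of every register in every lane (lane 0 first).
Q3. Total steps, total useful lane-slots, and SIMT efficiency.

step 0: s <- q                       11111111
step 1: eval (q != 7)                11111111
step 2: p <- max(tid, (-6 // -3))    11111110
step 3: p <- (max(8, tid) - (-7 + q)) 00000001
step 4: q <- s                       00000001
step 5: p <- q                       11111111
step 6: p <- min((10 % -3), (q * q)) 11111111
step 7: q <- min((-4 * -7), min(p, tid)) 11111111

Answer: 8 steps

q: -2,-2,-2,-2,-2,-2,-2,-2
p: -2,-2,-2,-2,-2,-2,-2,-2
s: 0,1,2,3,4,5,6,7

steps = 8; useful = 49; efficiency = 49/64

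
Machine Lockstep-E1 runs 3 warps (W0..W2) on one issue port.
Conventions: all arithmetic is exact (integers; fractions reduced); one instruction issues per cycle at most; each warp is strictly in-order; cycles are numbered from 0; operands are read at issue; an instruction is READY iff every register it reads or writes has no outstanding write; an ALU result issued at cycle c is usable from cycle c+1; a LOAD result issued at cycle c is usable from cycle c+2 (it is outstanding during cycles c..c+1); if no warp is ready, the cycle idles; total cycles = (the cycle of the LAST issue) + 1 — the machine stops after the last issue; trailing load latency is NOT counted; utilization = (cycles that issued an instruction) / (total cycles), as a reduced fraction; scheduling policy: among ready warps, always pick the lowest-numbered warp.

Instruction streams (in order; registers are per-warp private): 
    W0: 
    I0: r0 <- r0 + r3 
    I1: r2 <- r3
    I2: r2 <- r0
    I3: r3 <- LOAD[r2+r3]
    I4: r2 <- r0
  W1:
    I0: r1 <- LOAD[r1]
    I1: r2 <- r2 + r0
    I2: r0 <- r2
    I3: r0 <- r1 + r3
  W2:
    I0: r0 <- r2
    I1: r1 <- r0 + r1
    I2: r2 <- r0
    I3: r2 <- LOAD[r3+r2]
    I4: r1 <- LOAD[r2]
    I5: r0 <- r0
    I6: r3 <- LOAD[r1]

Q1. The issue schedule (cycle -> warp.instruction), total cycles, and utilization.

cycle 0: W0.I0
cycle 1: W0.I1
cycle 2: W0.I2
cycle 3: W0.I3
cycle 4: W0.I4
cycle 5: W1.I0
cycle 6: W1.I1
cycle 7: W1.I2
cycle 8: W1.I3
cycle 9: W2.I0
cycle 10: W2.I1
cycle 11: W2.I2
cycle 12: W2.I3
cycle 13: idle
cycle 14: W2.I4
cycle 15: W2.I5
cycle 16: W2.I6

Answer: 17 cycles, utilization 16/17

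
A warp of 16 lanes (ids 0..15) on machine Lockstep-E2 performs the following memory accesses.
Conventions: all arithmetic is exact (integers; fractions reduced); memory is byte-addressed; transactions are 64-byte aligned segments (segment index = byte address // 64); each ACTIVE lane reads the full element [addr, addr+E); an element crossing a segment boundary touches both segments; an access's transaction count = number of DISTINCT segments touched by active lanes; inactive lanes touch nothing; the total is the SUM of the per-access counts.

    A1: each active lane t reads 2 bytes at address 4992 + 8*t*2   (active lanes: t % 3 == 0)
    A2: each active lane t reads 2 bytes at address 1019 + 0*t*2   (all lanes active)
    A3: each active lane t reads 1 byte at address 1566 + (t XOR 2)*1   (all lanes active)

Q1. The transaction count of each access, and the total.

A1: 4 transactions
A2: 1 transaction
A3: 1 transaction

Answer: 4,1,1; total 6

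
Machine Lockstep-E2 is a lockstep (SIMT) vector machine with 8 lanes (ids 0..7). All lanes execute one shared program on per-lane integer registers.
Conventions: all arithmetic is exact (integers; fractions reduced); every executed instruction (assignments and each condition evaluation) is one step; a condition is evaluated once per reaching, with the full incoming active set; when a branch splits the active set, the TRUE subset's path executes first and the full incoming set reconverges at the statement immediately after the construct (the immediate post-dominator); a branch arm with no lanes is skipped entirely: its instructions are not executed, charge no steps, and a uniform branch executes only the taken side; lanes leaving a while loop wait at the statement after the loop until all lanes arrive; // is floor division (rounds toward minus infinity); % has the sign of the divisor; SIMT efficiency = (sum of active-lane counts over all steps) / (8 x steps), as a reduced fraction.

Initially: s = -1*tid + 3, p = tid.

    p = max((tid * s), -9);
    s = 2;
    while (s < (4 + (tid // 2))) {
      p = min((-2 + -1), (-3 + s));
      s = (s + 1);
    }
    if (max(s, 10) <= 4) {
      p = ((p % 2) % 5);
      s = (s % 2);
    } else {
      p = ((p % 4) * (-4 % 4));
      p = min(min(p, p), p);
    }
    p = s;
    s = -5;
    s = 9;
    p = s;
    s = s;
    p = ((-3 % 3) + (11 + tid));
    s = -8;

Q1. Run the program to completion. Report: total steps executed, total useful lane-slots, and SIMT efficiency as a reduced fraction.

Answer: 28 steps, 188 useful, 47/56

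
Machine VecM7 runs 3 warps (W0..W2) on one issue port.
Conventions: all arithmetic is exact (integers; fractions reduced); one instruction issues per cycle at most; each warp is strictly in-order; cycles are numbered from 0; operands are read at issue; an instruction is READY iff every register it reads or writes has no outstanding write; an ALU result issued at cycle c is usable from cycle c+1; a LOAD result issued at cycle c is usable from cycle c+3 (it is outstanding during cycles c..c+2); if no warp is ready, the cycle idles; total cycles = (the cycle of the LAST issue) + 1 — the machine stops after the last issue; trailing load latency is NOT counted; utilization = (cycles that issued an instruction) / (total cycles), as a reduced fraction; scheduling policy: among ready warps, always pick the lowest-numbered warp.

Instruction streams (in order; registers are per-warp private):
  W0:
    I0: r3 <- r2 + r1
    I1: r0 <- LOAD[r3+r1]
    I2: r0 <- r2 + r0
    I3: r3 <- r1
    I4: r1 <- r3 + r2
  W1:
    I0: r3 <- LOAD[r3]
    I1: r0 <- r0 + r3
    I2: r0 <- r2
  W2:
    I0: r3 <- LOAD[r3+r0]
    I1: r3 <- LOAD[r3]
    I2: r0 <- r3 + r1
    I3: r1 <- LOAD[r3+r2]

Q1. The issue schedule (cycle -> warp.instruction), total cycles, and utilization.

cycle 0: W0.I0
cycle 1: W0.I1
cycle 2: W1.I0
cycle 3: W2.I0
cycle 4: W0.I2
cycle 5: W0.I3
cycle 6: W0.I4
cycle 7: W1.I1
cycle 8: W1.I2
cycle 9: W2.I1
cycle 10: idle
cycle 11: idle
cycle 12: W2.I2
cycle 13: W2.I3

Answer: 14 cycles, utilization 6/7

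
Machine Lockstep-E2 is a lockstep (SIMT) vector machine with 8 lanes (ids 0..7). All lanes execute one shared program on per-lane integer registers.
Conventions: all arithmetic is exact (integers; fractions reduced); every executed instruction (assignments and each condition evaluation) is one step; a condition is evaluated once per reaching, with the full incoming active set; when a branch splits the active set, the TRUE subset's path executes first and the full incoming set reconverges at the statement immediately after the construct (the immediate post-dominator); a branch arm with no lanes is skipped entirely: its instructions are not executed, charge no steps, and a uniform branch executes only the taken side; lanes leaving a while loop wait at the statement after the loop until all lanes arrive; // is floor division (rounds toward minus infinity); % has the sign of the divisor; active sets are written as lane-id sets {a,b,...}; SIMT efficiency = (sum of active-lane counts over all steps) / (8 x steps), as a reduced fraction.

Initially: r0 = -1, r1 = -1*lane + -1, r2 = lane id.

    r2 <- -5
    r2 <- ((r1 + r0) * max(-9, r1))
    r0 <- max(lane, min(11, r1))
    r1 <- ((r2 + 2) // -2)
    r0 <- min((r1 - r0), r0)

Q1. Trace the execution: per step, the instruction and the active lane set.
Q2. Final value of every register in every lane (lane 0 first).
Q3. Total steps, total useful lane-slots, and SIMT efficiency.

step 0: r2 <- -5                     {0,1,2,3,4,5,6,7}
step 1: r2 <- ((r1 + r0) * max(-9, r1)) {0,1,2,3,4,5,6,7}
step 2: r0 <- max(lane, min(11, r1)) {0,1,2,3,4,5,6,7}
step 3: r1 <- ((r2 + 2) // -2)       {0,1,2,3,4,5,6,7}
step 4: r0 <- min((r1 - r0), r0)     {0,1,2,3,4,5,6,7}

Answer: 5 steps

r0: -2,-5,-9,-14,-20,-27,-35,-44
r1: -2,-4,-7,-11,-16,-22,-29,-37
r2: 2,6,12,20,30,42,56,72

steps = 5; useful = 40; efficiency = 40/40 = 1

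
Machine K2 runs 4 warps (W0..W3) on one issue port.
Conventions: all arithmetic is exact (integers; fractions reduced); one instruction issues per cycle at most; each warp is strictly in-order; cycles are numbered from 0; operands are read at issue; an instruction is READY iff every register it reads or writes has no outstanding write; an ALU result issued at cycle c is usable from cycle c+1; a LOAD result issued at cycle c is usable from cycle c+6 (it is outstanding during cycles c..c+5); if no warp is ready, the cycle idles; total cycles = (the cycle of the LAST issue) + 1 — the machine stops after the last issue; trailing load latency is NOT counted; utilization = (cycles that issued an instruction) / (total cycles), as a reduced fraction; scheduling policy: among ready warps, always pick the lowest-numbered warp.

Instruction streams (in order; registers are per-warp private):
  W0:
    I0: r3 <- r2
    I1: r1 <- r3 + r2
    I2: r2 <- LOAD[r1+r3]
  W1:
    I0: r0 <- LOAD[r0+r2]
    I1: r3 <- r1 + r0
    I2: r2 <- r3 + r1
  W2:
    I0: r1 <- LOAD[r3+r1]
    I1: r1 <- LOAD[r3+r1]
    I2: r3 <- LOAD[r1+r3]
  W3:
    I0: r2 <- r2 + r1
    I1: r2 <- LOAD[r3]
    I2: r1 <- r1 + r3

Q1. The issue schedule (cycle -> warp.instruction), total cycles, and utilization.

cycle 0: W0.I0
cycle 1: W0.I1
cycle 2: W0.I2
cycle 3: W1.I0
cycle 4: W2.I0
cycle 5: W3.I0
cycle 6: W3.I1
cycle 7: W3.I2
cycle 8: idle
cycle 9: W1.I1
cycle 10: W1.I2
cycle 11: W2.I1
cycle 12: idle
cycle 13: idle
cycle 14: idle
cycle 15: idle
cycle 16: idle
cycle 17: W2.I2

Answer: 18 cycles, utilization 2/3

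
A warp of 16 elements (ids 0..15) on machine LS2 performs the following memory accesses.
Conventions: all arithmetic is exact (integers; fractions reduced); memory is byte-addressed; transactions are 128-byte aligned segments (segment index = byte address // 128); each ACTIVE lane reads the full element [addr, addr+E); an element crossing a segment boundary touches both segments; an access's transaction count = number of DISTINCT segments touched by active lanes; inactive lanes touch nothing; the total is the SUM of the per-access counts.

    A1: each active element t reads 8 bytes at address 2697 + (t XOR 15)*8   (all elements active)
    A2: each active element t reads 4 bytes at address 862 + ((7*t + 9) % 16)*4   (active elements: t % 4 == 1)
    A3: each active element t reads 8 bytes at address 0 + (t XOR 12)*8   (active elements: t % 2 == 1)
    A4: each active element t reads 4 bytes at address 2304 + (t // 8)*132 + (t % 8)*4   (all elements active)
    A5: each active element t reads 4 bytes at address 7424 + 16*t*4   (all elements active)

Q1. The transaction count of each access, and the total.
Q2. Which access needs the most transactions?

A1: 2 transactions
A2: 2 transactions
A3: 1 transaction
A4: 2 transactions
A5: 8 transactions

Answer: 2,2,1,2,8; total 15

Answer: A5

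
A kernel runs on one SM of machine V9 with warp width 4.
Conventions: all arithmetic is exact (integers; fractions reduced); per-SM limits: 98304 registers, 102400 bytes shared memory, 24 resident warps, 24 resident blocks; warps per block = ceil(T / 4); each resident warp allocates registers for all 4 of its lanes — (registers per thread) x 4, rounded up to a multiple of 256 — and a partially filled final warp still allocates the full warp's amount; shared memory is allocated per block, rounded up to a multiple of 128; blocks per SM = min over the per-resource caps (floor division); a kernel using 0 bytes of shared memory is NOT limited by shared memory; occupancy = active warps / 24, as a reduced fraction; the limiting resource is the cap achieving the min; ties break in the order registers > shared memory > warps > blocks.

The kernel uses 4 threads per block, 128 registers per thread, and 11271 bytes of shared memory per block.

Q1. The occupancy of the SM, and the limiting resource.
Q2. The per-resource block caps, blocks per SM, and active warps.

Answer: occupancy 1/3, limited by shared memory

registers: 192 blocks
shared memory: 8 blocks
warps: 24 blocks
blocks: 24 blocks

Answer: 8 blocks, 8 active warps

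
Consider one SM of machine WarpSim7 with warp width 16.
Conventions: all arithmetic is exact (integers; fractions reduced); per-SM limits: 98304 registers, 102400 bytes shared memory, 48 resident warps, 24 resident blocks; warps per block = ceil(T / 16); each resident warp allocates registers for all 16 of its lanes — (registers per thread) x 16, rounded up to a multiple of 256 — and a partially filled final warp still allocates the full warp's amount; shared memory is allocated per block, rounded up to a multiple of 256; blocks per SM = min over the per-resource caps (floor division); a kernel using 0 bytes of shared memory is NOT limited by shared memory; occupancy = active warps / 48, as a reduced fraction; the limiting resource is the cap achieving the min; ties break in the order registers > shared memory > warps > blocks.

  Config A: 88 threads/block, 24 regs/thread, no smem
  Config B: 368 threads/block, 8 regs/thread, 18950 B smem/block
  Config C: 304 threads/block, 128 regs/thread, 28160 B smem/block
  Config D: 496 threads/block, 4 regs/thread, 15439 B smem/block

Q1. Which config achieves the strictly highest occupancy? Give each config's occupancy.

occupancies: A 1, B 23/24, C 19/24, D 31/48

Answer: A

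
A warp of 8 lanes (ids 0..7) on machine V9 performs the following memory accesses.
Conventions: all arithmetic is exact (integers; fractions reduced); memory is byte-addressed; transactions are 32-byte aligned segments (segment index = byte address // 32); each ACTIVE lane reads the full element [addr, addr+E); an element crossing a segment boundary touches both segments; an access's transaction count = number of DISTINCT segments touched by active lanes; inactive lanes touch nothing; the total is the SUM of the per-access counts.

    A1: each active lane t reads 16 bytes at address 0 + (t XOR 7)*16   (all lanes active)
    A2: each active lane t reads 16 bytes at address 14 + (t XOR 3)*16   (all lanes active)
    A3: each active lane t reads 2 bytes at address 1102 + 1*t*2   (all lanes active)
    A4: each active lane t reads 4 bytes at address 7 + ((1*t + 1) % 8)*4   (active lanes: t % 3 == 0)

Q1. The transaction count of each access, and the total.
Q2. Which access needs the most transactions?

A1: 4 transactions
A2: 5 transactions
A3: 1 transaction
A4: 2 transactions

Answer: 4,5,1,2; total 12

Answer: A2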